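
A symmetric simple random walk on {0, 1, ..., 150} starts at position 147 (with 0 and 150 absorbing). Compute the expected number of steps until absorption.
E[τ | X_0 = 147] = 441

Let v_k = E[τ | X_0 = k]. Boundary: v_0 = v_150 = 0. Recurrence: v_k = 1 + (v_{k-1} + v_{k+1})/2 for 1 ≤ k ≤ 149. The particular solution to v_k − (v_{k-1} + v_{k+1})/2 = 1 is v_k = −k^2. Adding homogeneous solution A + B k and matching boundaries gives v_k = k (150 − k). Substituting k = 147: v_147 = 147 · 3 = 441.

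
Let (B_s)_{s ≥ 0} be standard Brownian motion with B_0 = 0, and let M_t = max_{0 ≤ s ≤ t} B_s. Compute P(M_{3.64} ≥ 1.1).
P(M_{3.64} ≥ 1.1) = 2·P(B_{3.64} ≥ 1.1) = 2(1 − Φ(1.1/√3.64)) ≈ 0.5642

By the reflection principle for Brownian motion, P(M_t ≥ a) = 2 · P(B_t ≥ a) for a ≥ 0. Since B_t ~ N(0, t), P(B_t ≥ 1.1) = 1 − Φ(1.1/√t) = 1 − Φ(1.1/√3.64) = 1 − Φ(0.5766). So
  P(M_{3.64} ≥ 1.1) = 2(1 − Φ(0.5766)) ≈ 0.5642.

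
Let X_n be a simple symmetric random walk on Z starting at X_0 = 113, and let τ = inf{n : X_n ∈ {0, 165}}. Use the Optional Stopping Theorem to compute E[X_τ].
E[X_τ] = 113

X_n is a martingale and τ is a bounded-mean stopping time (indeed τ is finite a.s. with bounded expectation since the walk is in a bounded region). By the OST, E[X_τ] = E[X_0] = 113. Equivalently: E[X_τ] = 165 · P(hit 165 first) + 0 · P(hit 0 first) = 165 · (113/165) = 113.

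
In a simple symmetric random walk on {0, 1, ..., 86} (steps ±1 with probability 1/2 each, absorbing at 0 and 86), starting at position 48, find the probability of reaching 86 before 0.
P(hit 86 before 0) = 48/86 = 24/43

Let u_k = P(hit 86 before 0 | start at k). Then u_0 = 0, u_86 = 1, and u_k = u_{k-1}/2 + u_{k+1}/2 for 1 ≤ k ≤ 85. This harmonic recurrence is solved by u_k = k/86, giving u_48 = 48/86 = 24/43.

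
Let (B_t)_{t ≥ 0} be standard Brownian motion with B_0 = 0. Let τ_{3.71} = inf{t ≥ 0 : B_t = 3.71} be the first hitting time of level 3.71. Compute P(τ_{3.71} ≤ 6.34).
P(τ_{3.71} ≤ 6.34) = 2(1 − Φ(3.71/√6.34)) = 2(1 − Φ(1.4734)) ≈ 0.1406

By the reflection principle for standard BM, P(τ_b ≤ t) = 2 · P(B_t ≥ b). Since B_t ~ N(0, t), P(B_t ≥ 3.71) = 1 − Φ(3.71/√t) = 1 − Φ(3.71/√6.34) = 1 − Φ(1.4734) ≈ 0.07032. Doubling: P(τ_{3.71} ≤ 6.34) ≈ 2 · 0.07032 = 0.14064 ≈ 0.1406.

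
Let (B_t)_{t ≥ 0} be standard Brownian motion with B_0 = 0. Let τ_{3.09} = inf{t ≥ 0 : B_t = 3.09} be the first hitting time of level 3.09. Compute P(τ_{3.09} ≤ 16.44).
P(τ_{3.09} ≤ 16.44) = 2(1 − Φ(3.09/√16.44)) = 2(1 − Φ(0.7621)) ≈ 0.4460

By the reflection principle for standard BM, P(τ_b ≤ t) = 2 · P(B_t ≥ b). Since B_t ~ N(0, t), P(B_t ≥ 3.09) = 1 − Φ(3.09/√t) = 1 − Φ(3.09/√16.44) = 1 − Φ(0.7621) ≈ 0.22300. Doubling: P(τ_{3.09} ≤ 16.44) ≈ 2 · 0.22300 = 0.44600 ≈ 0.4460.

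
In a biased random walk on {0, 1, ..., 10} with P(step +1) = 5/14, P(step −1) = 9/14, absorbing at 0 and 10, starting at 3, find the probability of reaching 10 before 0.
P(hit 10 before 0) = (1 − (9/5)^3) / (1 − (9/5)^10) = 11796875/869254694

Let u_k denote P(reach 10 before 0 | start at k). Boundary: u_0 = 0, u_10 = 1. Recurrence: u_k = 5/14·u_{k+1} + 9/14·u_{k-1} for 1 ≤ k ≤ 9. Try u_k = A + B·r^k with r = q/p = (9/14)/(5/14) = 9/5. Substitution satisfies the recurrence; boundary conditions give:
  u_k = (1 − r^k) / (1 − r^N) = (1 − (9/5)^3) / (1 − (9/5)^10) = 11796875/869254694.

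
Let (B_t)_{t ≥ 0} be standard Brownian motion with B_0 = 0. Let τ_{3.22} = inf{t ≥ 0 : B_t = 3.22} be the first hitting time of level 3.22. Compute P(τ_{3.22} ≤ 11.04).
P(τ_{3.22} ≤ 11.04) = 2(1 − Φ(3.22/√11.04)) = 2(1 − Φ(0.9691)) ≈ 0.3325

By the reflection principle for standard BM, P(τ_b ≤ t) = 2 · P(B_t ≥ b). Since B_t ~ N(0, t), P(B_t ≥ 3.22) = 1 − Φ(3.22/√t) = 1 − Φ(3.22/√11.04) = 1 − Φ(0.9691) ≈ 0.16625. Doubling: P(τ_{3.22} ≤ 11.04) ≈ 2 · 0.16625 = 0.33250 ≈ 0.3325.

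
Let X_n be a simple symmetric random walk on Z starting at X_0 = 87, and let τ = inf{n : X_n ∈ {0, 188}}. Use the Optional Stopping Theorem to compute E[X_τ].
E[X_τ] = 87

X_n is a martingale and τ is a bounded-mean stopping time (indeed τ is finite a.s. with bounded expectation since the walk is in a bounded region). By the OST, E[X_τ] = E[X_0] = 87. Equivalently: E[X_τ] = 188 · P(hit 188 first) + 0 · P(hit 0 first) = 188 · (87/188) = 87.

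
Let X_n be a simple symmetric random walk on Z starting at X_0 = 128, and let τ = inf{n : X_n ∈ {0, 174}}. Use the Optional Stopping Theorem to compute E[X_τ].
E[X_τ] = 128

X_n is a martingale and τ is a bounded-mean stopping time (indeed τ is finite a.s. with bounded expectation since the walk is in a bounded region). By the OST, E[X_τ] = E[X_0] = 128. Equivalently: E[X_τ] = 174 · P(hit 174 first) + 0 · P(hit 0 first) = 174 · (128/174) = 128.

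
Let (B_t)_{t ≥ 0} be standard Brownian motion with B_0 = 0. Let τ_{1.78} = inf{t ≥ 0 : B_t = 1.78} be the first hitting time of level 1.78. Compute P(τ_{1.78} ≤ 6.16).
P(τ_{1.78} ≤ 6.16) = 2(1 − Φ(1.78/√6.16)) = 2(1 − Φ(0.7172)) ≈ 0.4733

By the reflection principle for standard BM, P(τ_b ≤ t) = 2 · P(B_t ≥ b). Since B_t ~ N(0, t), P(B_t ≥ 1.78) = 1 − Φ(1.78/√t) = 1 − Φ(1.78/√6.16) = 1 − Φ(0.7172) ≈ 0.23663. Doubling: P(τ_{1.78} ≤ 6.16) ≈ 2 · 0.23663 = 0.47326 ≈ 0.4733.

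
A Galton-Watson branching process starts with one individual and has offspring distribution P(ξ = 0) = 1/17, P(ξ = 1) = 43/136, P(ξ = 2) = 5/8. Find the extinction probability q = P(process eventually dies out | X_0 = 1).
q = 8/85

The pgf is f(s) = 1/17 + 43/136·s + 5/8·s². The extinction probability q is the smallest fixed point of f in [0, 1]. Setting s = f(s):
  5/8·s² + (43/136 − 1)·s + 1/17 = 0
  5/8·s² − (1/17 + 5/8)·s + 1/17 = 0
which factors as (s − 1)·(5/8·s − 1/17) = 0, giving roots s = 1 and s = (1/17)/(5/8) = 8/85.
Mean offspring μ = 43/136 + 2·5/8 = 213/136 > 1 (supercritical), so q < 1. The extinction probability is the smaller root: q = (1/17)/(5/8) = 8/85.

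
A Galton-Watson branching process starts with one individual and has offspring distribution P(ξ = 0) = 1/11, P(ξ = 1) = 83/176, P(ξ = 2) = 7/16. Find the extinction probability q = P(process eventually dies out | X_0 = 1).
q = 16/77

The pgf is f(s) = 1/11 + 83/176·s + 7/16·s². The extinction probability q is the smallest fixed point of f in [0, 1]. Setting s = f(s):
  7/16·s² + (83/176 − 1)·s + 1/11 = 0
  7/16·s² − (1/11 + 7/16)·s + 1/11 = 0
which factors as (s − 1)·(7/16·s − 1/11) = 0, giving roots s = 1 and s = (1/11)/(7/16) = 16/77.
Mean offspring μ = 83/176 + 2·7/16 = 237/176 > 1 (supercritical), so q < 1. The extinction probability is the smaller root: q = (1/11)/(7/16) = 16/77.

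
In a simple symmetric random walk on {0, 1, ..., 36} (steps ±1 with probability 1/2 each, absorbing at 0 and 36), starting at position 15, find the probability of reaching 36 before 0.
P(hit 36 before 0) = 15/36 = 5/12

Let u_k = P(hit 36 before 0 | start at k). Then u_0 = 0, u_36 = 1, and u_k = u_{k-1}/2 + u_{k+1}/2 for 1 ≤ k ≤ 35. This harmonic recurrence is solved by u_k = k/36, giving u_15 = 15/36 = 5/12.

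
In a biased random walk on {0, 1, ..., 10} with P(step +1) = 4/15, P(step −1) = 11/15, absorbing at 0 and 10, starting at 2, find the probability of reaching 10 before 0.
P(hit 10 before 0) = (1 − (11/4)^2) / (1 − (11/4)^10) = 65536/247013105

Let u_k denote P(reach 10 before 0 | start at k). Boundary: u_0 = 0, u_10 = 1. Recurrence: u_k = 4/15·u_{k+1} + 11/15·u_{k-1} for 1 ≤ k ≤ 9. Try u_k = A + B·r^k with r = q/p = (11/15)/(4/15) = 11/4. Substitution satisfies the recurrence; boundary conditions give:
  u_k = (1 − r^k) / (1 − r^N) = (1 − (11/4)^2) / (1 − (11/4)^10) = 65536/247013105.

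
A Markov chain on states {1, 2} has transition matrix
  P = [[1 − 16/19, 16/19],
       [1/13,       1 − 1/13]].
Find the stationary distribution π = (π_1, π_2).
π_1 = 19/227, π_2 = 208/227

Solve πP = π with π_1 + π_2 = 1. From πP = π: π_1 · (1 − 16/19) + π_2 · 1/13 = π_1 ⇒ π_2 · 1/13 = π_1 · 16/19 ⇒ π_2/π_1 = (16/19)/(1/13) = 208/19. Together with π_1 + π_2 = 1:
  π_1 = (1/13)/(16/19 + 1/13) = (1/13)/(227/247) = 19/227,
  π_2 = (16/19)/(16/19 + 1/13) = (16/19)/(227/247) = 208/227.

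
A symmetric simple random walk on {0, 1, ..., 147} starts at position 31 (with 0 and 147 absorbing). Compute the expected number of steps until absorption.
E[τ | X_0 = 31] = 3596

Let v_k = E[τ | X_0 = k]. Boundary: v_0 = v_147 = 0. Recurrence: v_k = 1 + (v_{k-1} + v_{k+1})/2 for 1 ≤ k ≤ 146. The particular solution to v_k − (v_{k-1} + v_{k+1})/2 = 1 is v_k = −k^2. Adding homogeneous solution A + B k and matching boundaries gives v_k = k (147 − k). Substituting k = 31: v_31 = 31 · 116 = 3596.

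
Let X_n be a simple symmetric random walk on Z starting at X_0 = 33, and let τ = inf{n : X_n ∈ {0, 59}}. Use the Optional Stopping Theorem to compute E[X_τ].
E[X_τ] = 33

X_n is a martingale and τ is a bounded-mean stopping time (indeed τ is finite a.s. with bounded expectation since the walk is in a bounded region). By the OST, E[X_τ] = E[X_0] = 33. Equivalently: E[X_τ] = 59 · P(hit 59 first) + 0 · P(hit 0 first) = 59 · (33/59) = 33.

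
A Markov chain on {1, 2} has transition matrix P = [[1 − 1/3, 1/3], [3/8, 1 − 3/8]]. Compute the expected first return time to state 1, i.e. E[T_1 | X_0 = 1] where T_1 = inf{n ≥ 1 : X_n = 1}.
E[T_1 | X_0 = 1] = 1/π_1 = 17/9

For an irreducible recurrent Markov chain with stationary distribution π, E[T_i | X_0 = i] = 1/π_i (Kac's formula). Here π_1 = (3/8)/(1/3 + 3/8) = (3/8)/(17/24) = 9/17, so E[T_1 | X_0 = 1] = 1/π_1 = (1/3 + 3/8)/(3/8) = (17/24)/(3/8) = 17/9.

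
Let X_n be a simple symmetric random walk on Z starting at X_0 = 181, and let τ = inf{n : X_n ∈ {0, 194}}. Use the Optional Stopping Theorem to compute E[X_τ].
E[X_τ] = 181

X_n is a martingale and τ is a bounded-mean stopping time (indeed τ is finite a.s. with bounded expectation since the walk is in a bounded region). By the OST, E[X_τ] = E[X_0] = 181. Equivalently: E[X_τ] = 194 · P(hit 194 first) + 0 · P(hit 0 first) = 194 · (181/194) = 181.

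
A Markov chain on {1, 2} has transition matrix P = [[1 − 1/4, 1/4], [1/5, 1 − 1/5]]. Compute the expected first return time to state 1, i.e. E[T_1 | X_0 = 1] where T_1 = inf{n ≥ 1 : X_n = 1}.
E[T_1 | X_0 = 1] = 1/π_1 = 9/4

For an irreducible recurrent Markov chain with stationary distribution π, E[T_i | X_0 = i] = 1/π_i (Kac's formula). Here π_1 = (1/5)/(1/4 + 1/5) = (1/5)/(9/20) = 4/9, so E[T_1 | X_0 = 1] = 1/π_1 = (1/4 + 1/5)/(1/5) = (9/20)/(1/5) = 9/4.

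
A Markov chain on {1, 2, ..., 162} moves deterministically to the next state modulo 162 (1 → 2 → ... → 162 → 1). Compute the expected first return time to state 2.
E[T_2 | X_0 = 2] = 162

The chain cycles deterministically, so starting at state 2 it returns in exactly 162 steps. Equivalently, the stationary distribution is uniform π_j = 1/162 for every state j, so by Kac's formula E[T_2] = 1/π_2 = 162.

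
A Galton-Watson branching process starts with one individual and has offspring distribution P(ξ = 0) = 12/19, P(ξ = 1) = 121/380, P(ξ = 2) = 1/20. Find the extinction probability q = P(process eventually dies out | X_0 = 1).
q = 1

Mean offspring μ = 0·12/19 + 1·121/380 + 2·1/20 = 159/380 ≤ 1. For μ ≤ 1 with offspring not concentrated at 1, the Galton-Watson process goes extinct almost surely, so q = 1.
(Algebraic check: The pgf is f(s) = 12/19 + 121/380·s + 1/20·s². The extinction probability q is the smallest fixed point of f in [0, 1]. Setting s = f(s):
  1/20·s² + (121/380 − 1)·s + 12/19 = 0
  1/20·s² − (12/19 + 1/20)·s + 12/19 = 0
which factors as (s − 1)·(1/20·s − 12/19) = 0, giving roots s = 1 and s = (12/19)/(1/20) = 240/19. Since 240/19 ≥ 1, the smallest root in [0, 1] is s = 1.)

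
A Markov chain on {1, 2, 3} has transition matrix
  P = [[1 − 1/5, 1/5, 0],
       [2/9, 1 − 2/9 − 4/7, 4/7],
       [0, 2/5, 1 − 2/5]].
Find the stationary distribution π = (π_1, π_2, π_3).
π = (70/223, 63/223, 90/223)

This is a birth-death chain on three states, which satisfies detailed balance: π_1 · P_{12} = π_2 · P_{21} and π_2 · P_{23} = π_3 · P_{32}.
From π_1 · 1/5 = π_2 · 2/9: π_2/π_1 = (1/5)/(2/9) = 9/10.
From π_2 · 4/7 = π_3 · 2/5: π_3/π_2 = (4/7)/(2/5) = 10/7.
Take π_1 proportional to 1; then unnormalized π = (1, 9/10, 9/7). Normalize by dividing by the sum 223/70:
  π = (70/223, 63/223, 90/223).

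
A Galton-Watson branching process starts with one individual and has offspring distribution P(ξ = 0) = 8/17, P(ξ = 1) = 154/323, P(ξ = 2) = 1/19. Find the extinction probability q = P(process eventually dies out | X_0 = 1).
q = 1

Mean offspring μ = 0·8/17 + 1·154/323 + 2·1/19 = 188/323 ≤ 1. For μ ≤ 1 with offspring not concentrated at 1, the Galton-Watson process goes extinct almost surely, so q = 1.
(Algebraic check: The pgf is f(s) = 8/17 + 154/323·s + 1/19·s². The extinction probability q is the smallest fixed point of f in [0, 1]. Setting s = f(s):
  1/19·s² + (154/323 − 1)·s + 8/17 = 0
  1/19·s² − (8/17 + 1/19)·s + 8/17 = 0
which factors as (s − 1)·(1/19·s − 8/17) = 0, giving roots s = 1 and s = (8/17)/(1/19) = 152/17. Since 152/17 ≥ 1, the smallest root in [0, 1] is s = 1.)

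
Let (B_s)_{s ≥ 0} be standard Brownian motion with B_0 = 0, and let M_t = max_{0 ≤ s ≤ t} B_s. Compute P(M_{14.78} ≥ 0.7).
P(M_{14.78} ≥ 0.7) = 2·P(B_{14.78} ≥ 0.7) = 2(1 − Φ(0.7/√14.78)) ≈ 0.8555

By the reflection principle for Brownian motion, P(M_t ≥ a) = 2 · P(B_t ≥ a) for a ≥ 0. Since B_t ~ N(0, t), P(B_t ≥ 0.7) = 1 − Φ(0.7/√t) = 1 − Φ(0.7/√14.78) = 1 − Φ(0.1821). So
  P(M_{14.78} ≥ 0.7) = 2(1 − Φ(0.1821)) ≈ 0.8555.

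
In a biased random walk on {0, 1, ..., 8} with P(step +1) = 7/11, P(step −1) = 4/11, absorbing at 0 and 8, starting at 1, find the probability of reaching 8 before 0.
P(hit 8 before 0) = (1 − (4/7)^1) / (1 − (4/7)^8) = 823543/1899755

Let u_k denote P(reach 8 before 0 | start at k). Boundary: u_0 = 0, u_8 = 1. Recurrence: u_k = 7/11·u_{k+1} + 4/11·u_{k-1} for 1 ≤ k ≤ 7. Try u_k = A + B·r^k with r = q/p = (4/11)/(7/11) = 4/7. Substitution satisfies the recurrence; boundary conditions give:
  u_k = (1 − r^k) / (1 − r^N) = (1 − (4/7)^1) / (1 − (4/7)^8) = 823543/1899755.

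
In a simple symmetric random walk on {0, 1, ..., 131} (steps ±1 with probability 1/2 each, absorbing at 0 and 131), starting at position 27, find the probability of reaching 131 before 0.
P(hit 131 before 0) = 27/131

Let u_k = P(hit 131 before 0 | start at k). Then u_0 = 0, u_131 = 1, and u_k = u_{k-1}/2 + u_{k+1}/2 for 1 ≤ k ≤ 130. This harmonic recurrence is solved by u_k = k/131, giving u_27 = 27/131.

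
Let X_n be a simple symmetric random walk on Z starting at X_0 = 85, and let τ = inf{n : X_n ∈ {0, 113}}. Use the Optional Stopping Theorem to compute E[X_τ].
E[X_τ] = 85

X_n is a martingale and τ is a bounded-mean stopping time (indeed τ is finite a.s. with bounded expectation since the walk is in a bounded region). By the OST, E[X_τ] = E[X_0] = 85. Equivalently: E[X_τ] = 113 · P(hit 113 first) + 0 · P(hit 0 first) = 113 · (85/113) = 85.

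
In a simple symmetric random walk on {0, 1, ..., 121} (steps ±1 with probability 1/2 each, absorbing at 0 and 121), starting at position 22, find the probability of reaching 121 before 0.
P(hit 121 before 0) = 22/121 = 2/11

Let u_k = P(hit 121 before 0 | start at k). Then u_0 = 0, u_121 = 1, and u_k = u_{k-1}/2 + u_{k+1}/2 for 1 ≤ k ≤ 120. This harmonic recurrence is solved by u_k = k/121, giving u_22 = 22/121 = 2/11.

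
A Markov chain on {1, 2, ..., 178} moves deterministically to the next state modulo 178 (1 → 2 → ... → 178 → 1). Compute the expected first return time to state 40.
E[T_40 | X_0 = 40] = 178

The chain cycles deterministically, so starting at state 40 it returns in exactly 178 steps. Equivalently, the stationary distribution is uniform π_j = 1/178 for every state j, so by Kac's formula E[T_40] = 1/π_40 = 178.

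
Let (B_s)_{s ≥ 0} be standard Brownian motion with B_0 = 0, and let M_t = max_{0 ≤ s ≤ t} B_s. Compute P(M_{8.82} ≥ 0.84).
P(M_{8.82} ≥ 0.84) = 2·P(B_{8.82} ≥ 0.84) = 2(1 − Φ(0.84/√8.82)) ≈ 0.7773

By the reflection principle for Brownian motion, P(M_t ≥ a) = 2 · P(B_t ≥ a) for a ≥ 0. Since B_t ~ N(0, t), P(B_t ≥ 0.84) = 1 − Φ(0.84/√t) = 1 − Φ(0.84/√8.82) = 1 − Φ(0.2828). So
  P(M_{8.82} ≥ 0.84) = 2(1 − Φ(0.2828)) ≈ 0.7773.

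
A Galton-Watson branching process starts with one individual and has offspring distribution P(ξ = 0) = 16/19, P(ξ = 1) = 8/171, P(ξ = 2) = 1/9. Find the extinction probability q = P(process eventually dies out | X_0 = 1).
q = 1

Mean offspring μ = 0·16/19 + 1·8/171 + 2·1/9 = 46/171 ≤ 1. For μ ≤ 1 with offspring not concentrated at 1, the Galton-Watson process goes extinct almost surely, so q = 1.
(Algebraic check: The pgf is f(s) = 16/19 + 8/171·s + 1/9·s². The extinction probability q is the smallest fixed point of f in [0, 1]. Setting s = f(s):
  1/9·s² + (8/171 − 1)·s + 16/19 = 0
  1/9·s² − (16/19 + 1/9)·s + 16/19 = 0
which factors as (s − 1)·(1/9·s − 16/19) = 0, giving roots s = 1 and s = (16/19)/(1/9) = 144/19. Since 144/19 ≥ 1, the smallest root in [0, 1] is s = 1.)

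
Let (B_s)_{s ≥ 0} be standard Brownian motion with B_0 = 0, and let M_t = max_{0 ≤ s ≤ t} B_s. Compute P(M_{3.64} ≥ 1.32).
P(M_{3.64} ≥ 1.32) = 2·P(B_{3.64} ≥ 1.32) = 2(1 − Φ(1.32/√3.64)) ≈ 0.4890

By the reflection principle for Brownian motion, P(M_t ≥ a) = 2 · P(B_t ≥ a) for a ≥ 0. Since B_t ~ N(0, t), P(B_t ≥ 1.32) = 1 − Φ(1.32/√t) = 1 − Φ(1.32/√3.64) = 1 − Φ(0.6919). So
  P(M_{3.64} ≥ 1.32) = 2(1 − Φ(0.6919)) ≈ 0.4890.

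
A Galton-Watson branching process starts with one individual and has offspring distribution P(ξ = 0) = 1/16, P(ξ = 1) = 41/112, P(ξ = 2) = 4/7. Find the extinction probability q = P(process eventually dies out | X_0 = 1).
q = 7/64

The pgf is f(s) = 1/16 + 41/112·s + 4/7·s². The extinction probability q is the smallest fixed point of f in [0, 1]. Setting s = f(s):
  4/7·s² + (41/112 − 1)·s + 1/16 = 0
  4/7·s² − (1/16 + 4/7)·s + 1/16 = 0
which factors as (s − 1)·(4/7·s − 1/16) = 0, giving roots s = 1 and s = (1/16)/(4/7) = 7/64.
Mean offspring μ = 41/112 + 2·4/7 = 169/112 > 1 (supercritical), so q < 1. The extinction probability is the smaller root: q = (1/16)/(4/7) = 7/64.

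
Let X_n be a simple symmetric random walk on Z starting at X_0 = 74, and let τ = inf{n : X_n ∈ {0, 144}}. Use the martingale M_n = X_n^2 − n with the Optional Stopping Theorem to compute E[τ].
E[τ] = 5180

M_n = X_n^2 − n is a martingale (since E[X_{n+1}^2 | F_n] = X_n^2 + 1). By OST (τ has finite mean in a bounded region), E[M_τ] = E[M_0] = X_0^2 − 0 = 74^2 = 5476. Also E[M_τ] = E[X_τ^2] − E[τ]. The walk exits at 0 or 144, with P(hit 144 first) = 74/144, so E[X_τ^2] = 144^2 · 74/144 + 0 = 10656. Thus E[τ] = E[X_τ^2] − E[M_τ] = 10656 − 5476 = 5180 = 74(144 − 74) = 5180.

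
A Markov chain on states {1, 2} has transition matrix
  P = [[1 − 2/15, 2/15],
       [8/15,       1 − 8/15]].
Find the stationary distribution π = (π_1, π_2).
π_1 = 4/5, π_2 = 1/5

Solve πP = π with π_1 + π_2 = 1. From πP = π: π_1 · (1 − 2/15) + π_2 · 8/15 = π_1 ⇒ π_2 · 8/15 = π_1 · 2/15 ⇒ π_2/π_1 = (2/15)/(8/15) = 1/4. Together with π_1 + π_2 = 1:
  π_1 = (8/15)/(2/15 + 8/15) = (8/15)/(2/3) = 4/5,
  π_2 = (2/15)/(2/15 + 8/15) = (2/15)/(2/3) = 1/5.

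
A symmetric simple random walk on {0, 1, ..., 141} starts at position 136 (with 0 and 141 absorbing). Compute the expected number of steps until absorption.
E[τ | X_0 = 136] = 680

Let v_k = E[τ | X_0 = k]. Boundary: v_0 = v_141 = 0. Recurrence: v_k = 1 + (v_{k-1} + v_{k+1})/2 for 1 ≤ k ≤ 140. The particular solution to v_k − (v_{k-1} + v_{k+1})/2 = 1 is v_k = −k^2. Adding homogeneous solution A + B k and matching boundaries gives v_k = k (141 − k). Substituting k = 136: v_136 = 136 · 5 = 680.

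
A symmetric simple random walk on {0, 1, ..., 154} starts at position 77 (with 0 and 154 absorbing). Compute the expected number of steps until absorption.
E[τ | X_0 = 77] = 5929

Let v_k = E[τ | X_0 = k]. Boundary: v_0 = v_154 = 0. Recurrence: v_k = 1 + (v_{k-1} + v_{k+1})/2 for 1 ≤ k ≤ 153. The particular solution to v_k − (v_{k-1} + v_{k+1})/2 = 1 is v_k = −k^2. Adding homogeneous solution A + B k and matching boundaries gives v_k = k (154 − k). Substituting k = 77: v_77 = 77 · 77 = 5929.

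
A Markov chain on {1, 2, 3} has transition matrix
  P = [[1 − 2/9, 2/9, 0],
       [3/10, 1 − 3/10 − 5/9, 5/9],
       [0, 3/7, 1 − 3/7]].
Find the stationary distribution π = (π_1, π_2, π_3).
π = (729/1969, 540/1969, 700/1969)

This is a birth-death chain on three states, which satisfies detailed balance: π_1 · P_{12} = π_2 · P_{21} and π_2 · P_{23} = π_3 · P_{32}.
From π_1 · 2/9 = π_2 · 3/10: π_2/π_1 = (2/9)/(3/10) = 20/27.
From π_2 · 5/9 = π_3 · 3/7: π_3/π_2 = (5/9)/(3/7) = 35/27.
Take π_1 proportional to 1; then unnormalized π = (1, 20/27, 700/729). Normalize by dividing by the sum 1969/729:
  π = (729/1969, 540/1969, 700/1969).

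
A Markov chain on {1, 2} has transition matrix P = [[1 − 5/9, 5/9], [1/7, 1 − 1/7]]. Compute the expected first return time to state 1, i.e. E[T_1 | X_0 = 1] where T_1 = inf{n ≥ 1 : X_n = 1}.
E[T_1 | X_0 = 1] = 1/π_1 = 44/9

For an irreducible recurrent Markov chain with stationary distribution π, E[T_i | X_0 = i] = 1/π_i (Kac's formula). Here π_1 = (1/7)/(5/9 + 1/7) = (1/7)/(44/63) = 9/44, so E[T_1 | X_0 = 1] = 1/π_1 = (5/9 + 1/7)/(1/7) = (44/63)/(1/7) = 44/9.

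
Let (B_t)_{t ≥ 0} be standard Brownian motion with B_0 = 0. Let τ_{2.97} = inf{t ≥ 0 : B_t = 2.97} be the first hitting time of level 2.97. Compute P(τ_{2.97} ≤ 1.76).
P(τ_{2.97} ≤ 1.76) = 2(1 − Φ(2.97/√1.76)) = 2(1 − Φ(2.2387)) ≈ 0.0252

By the reflection principle for standard BM, P(τ_b ≤ t) = 2 · P(B_t ≥ b). Since B_t ~ N(0, t), P(B_t ≥ 2.97) = 1 − Φ(2.97/√t) = 1 − Φ(2.97/√1.76) = 1 − Φ(2.2387) ≈ 0.01259. Doubling: P(τ_{2.97} ≤ 1.76) ≈ 2 · 0.01259 = 0.02518 ≈ 0.0252.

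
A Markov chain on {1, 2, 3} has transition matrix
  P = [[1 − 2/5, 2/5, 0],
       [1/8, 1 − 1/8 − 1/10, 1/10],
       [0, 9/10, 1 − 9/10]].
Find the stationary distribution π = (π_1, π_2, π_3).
π = (9/41, 144/205, 16/205)

This is a birth-death chain on three states, which satisfies detailed balance: π_1 · P_{12} = π_2 · P_{21} and π_2 · P_{23} = π_3 · P_{32}.
From π_1 · 2/5 = π_2 · 1/8: π_2/π_1 = (2/5)/(1/8) = 16/5.
From π_2 · 1/10 = π_3 · 9/10: π_3/π_2 = (1/10)/(9/10) = 1/9.
Take π_1 proportional to 1; then unnormalized π = (1, 16/5, 16/45). Normalize by dividing by the sum 41/9:
  π = (9/41, 144/205, 16/205).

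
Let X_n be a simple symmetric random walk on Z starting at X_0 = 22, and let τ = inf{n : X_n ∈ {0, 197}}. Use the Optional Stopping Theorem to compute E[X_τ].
E[X_τ] = 22

X_n is a martingale and τ is a bounded-mean stopping time (indeed τ is finite a.s. with bounded expectation since the walk is in a bounded region). By the OST, E[X_τ] = E[X_0] = 22. Equivalently: E[X_τ] = 197 · P(hit 197 first) + 0 · P(hit 0 first) = 197 · (22/197) = 22.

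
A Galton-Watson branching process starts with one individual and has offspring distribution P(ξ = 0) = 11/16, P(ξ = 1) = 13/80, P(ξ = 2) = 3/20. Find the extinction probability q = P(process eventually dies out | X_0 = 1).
q = 1

Mean offspring μ = 0·11/16 + 1·13/80 + 2·3/20 = 37/80 ≤ 1. For μ ≤ 1 with offspring not concentrated at 1, the Galton-Watson process goes extinct almost surely, so q = 1.
(Algebraic check: The pgf is f(s) = 11/16 + 13/80·s + 3/20·s². The extinction probability q is the smallest fixed point of f in [0, 1]. Setting s = f(s):
  3/20·s² + (13/80 − 1)·s + 11/16 = 0
  3/20·s² − (11/16 + 3/20)·s + 11/16 = 0
which factors as (s − 1)·(3/20·s − 11/16) = 0, giving roots s = 1 and s = (11/16)/(3/20) = 55/12. Since 55/12 ≥ 1, the smallest root in [0, 1] is s = 1.)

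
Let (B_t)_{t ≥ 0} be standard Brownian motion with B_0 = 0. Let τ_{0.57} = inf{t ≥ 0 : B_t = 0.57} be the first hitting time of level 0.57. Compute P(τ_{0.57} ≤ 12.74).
P(τ_{0.57} ≤ 12.74) = 2(1 − Φ(0.57/√12.74)) = 2(1 − Φ(0.1597)) ≈ 0.8731

By the reflection principle for standard BM, P(τ_b ≤ t) = 2 · P(B_t ≥ b). Since B_t ~ N(0, t), P(B_t ≥ 0.57) = 1 − Φ(0.57/√t) = 1 − Φ(0.57/√12.74) = 1 − Φ(0.1597) ≈ 0.43656. Doubling: P(τ_{0.57} ≤ 12.74) ≈ 2 · 0.43656 = 0.87312 ≈ 0.8731.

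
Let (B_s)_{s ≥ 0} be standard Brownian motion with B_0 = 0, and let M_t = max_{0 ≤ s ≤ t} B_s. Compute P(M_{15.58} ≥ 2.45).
P(M_{15.58} ≥ 2.45) = 2·P(B_{15.58} ≥ 2.45) = 2(1 − Φ(2.45/√15.58)) ≈ 0.5348

By the reflection principle for Brownian motion, P(M_t ≥ a) = 2 · P(B_t ≥ a) for a ≥ 0. Since B_t ~ N(0, t), P(B_t ≥ 2.45) = 1 − Φ(2.45/√t) = 1 − Φ(2.45/√15.58) = 1 − Φ(0.6207). So
  P(M_{15.58} ≥ 2.45) = 2(1 − Φ(0.6207)) ≈ 0.5348.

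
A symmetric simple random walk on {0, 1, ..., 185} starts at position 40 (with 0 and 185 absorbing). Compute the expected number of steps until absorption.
E[τ | X_0 = 40] = 5800

Let v_k = E[τ | X_0 = k]. Boundary: v_0 = v_185 = 0. Recurrence: v_k = 1 + (v_{k-1} + v_{k+1})/2 for 1 ≤ k ≤ 184. The particular solution to v_k − (v_{k-1} + v_{k+1})/2 = 1 is v_k = −k^2. Adding homogeneous solution A + B k and matching boundaries gives v_k = k (185 − k). Substituting k = 40: v_40 = 40 · 145 = 5800.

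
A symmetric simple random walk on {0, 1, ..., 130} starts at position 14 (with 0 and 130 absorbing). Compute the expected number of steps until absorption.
E[τ | X_0 = 14] = 1624

Let v_k = E[τ | X_0 = k]. Boundary: v_0 = v_130 = 0. Recurrence: v_k = 1 + (v_{k-1} + v_{k+1})/2 for 1 ≤ k ≤ 129. The particular solution to v_k − (v_{k-1} + v_{k+1})/2 = 1 is v_k = −k^2. Adding homogeneous solution A + B k and matching boundaries gives v_k = k (130 − k). Substituting k = 14: v_14 = 14 · 116 = 1624.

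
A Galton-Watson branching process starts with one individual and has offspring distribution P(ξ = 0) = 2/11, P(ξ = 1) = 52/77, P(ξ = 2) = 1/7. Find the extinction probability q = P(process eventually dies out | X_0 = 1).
q = 1

Mean offspring μ = 0·2/11 + 1·52/77 + 2·1/7 = 74/77 ≤ 1. For μ ≤ 1 with offspring not concentrated at 1, the Galton-Watson process goes extinct almost surely, so q = 1.
(Algebraic check: The pgf is f(s) = 2/11 + 52/77·s + 1/7·s². The extinction probability q is the smallest fixed point of f in [0, 1]. Setting s = f(s):
  1/7·s² + (52/77 − 1)·s + 2/11 = 0
  1/7·s² − (2/11 + 1/7)·s + 2/11 = 0
which factors as (s − 1)·(1/7·s − 2/11) = 0, giving roots s = 1 and s = (2/11)/(1/7) = 14/11. Since 14/11 ≥ 1, the smallest root in [0, 1] is s = 1.)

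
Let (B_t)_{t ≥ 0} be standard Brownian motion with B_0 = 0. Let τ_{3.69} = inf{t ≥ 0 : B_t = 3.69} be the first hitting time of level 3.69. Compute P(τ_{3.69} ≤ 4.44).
P(τ_{3.69} ≤ 4.44) = 2(1 − Φ(3.69/√4.44)) = 2(1 − Φ(1.7512)) ≈ 0.0799

By the reflection principle for standard BM, P(τ_b ≤ t) = 2 · P(B_t ≥ b). Since B_t ~ N(0, t), P(B_t ≥ 3.69) = 1 − Φ(3.69/√t) = 1 − Φ(3.69/√4.44) = 1 − Φ(1.7512) ≈ 0.03996. Doubling: P(τ_{3.69} ≤ 4.44) ≈ 2 · 0.03996 = 0.07992 ≈ 0.0799.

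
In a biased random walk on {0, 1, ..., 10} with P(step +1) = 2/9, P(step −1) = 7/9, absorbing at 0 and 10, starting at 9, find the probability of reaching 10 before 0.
P(hit 10 before 0) = (1 − (7/2)^9) / (1 − (7/2)^10) = 16141238/56494845

Let u_k denote P(reach 10 before 0 | start at k). Boundary: u_0 = 0, u_10 = 1. Recurrence: u_k = 2/9·u_{k+1} + 7/9·u_{k-1} for 1 ≤ k ≤ 9. Try u_k = A + B·r^k with r = q/p = (7/9)/(2/9) = 7/2. Substitution satisfies the recurrence; boundary conditions give:
  u_k = (1 − r^k) / (1 − r^N) = (1 − (7/2)^9) / (1 − (7/2)^10) = 16141238/56494845.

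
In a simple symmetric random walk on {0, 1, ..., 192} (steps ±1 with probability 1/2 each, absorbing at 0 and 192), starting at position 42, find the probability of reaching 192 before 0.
P(hit 192 before 0) = 42/192 = 7/32

Let u_k = P(hit 192 before 0 | start at k). Then u_0 = 0, u_192 = 1, and u_k = u_{k-1}/2 + u_{k+1}/2 for 1 ≤ k ≤ 191. This harmonic recurrence is solved by u_k = k/192, giving u_42 = 42/192 = 7/32.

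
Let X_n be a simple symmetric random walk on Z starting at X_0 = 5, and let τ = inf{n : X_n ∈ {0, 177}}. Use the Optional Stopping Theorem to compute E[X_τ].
E[X_τ] = 5

X_n is a martingale and τ is a bounded-mean stopping time (indeed τ is finite a.s. with bounded expectation since the walk is in a bounded region). By the OST, E[X_τ] = E[X_0] = 5. Equivalently: E[X_τ] = 177 · P(hit 177 first) + 0 · P(hit 0 first) = 177 · (5/177) = 5.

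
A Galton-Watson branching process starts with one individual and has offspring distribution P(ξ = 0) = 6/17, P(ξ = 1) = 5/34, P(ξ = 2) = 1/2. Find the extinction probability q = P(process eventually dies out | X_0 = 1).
q = 12/17

The pgf is f(s) = 6/17 + 5/34·s + 1/2·s². The extinction probability q is the smallest fixed point of f in [0, 1]. Setting s = f(s):
  1/2·s² + (5/34 − 1)·s + 6/17 = 0
  1/2·s² − (6/17 + 1/2)·s + 6/17 = 0
which factors as (s − 1)·(1/2·s − 6/17) = 0, giving roots s = 1 and s = (6/17)/(1/2) = 12/17.
Mean offspring μ = 5/34 + 2·1/2 = 39/34 > 1 (supercritical), so q < 1. The extinction probability is the smaller root: q = (6/17)/(1/2) = 12/17.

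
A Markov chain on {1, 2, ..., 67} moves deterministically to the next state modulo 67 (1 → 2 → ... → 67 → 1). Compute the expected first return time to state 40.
E[T_40 | X_0 = 40] = 67

The chain cycles deterministically, so starting at state 40 it returns in exactly 67 steps. Equivalently, the stationary distribution is uniform π_j = 1/67 for every state j, so by Kac's formula E[T_40] = 1/π_40 = 67.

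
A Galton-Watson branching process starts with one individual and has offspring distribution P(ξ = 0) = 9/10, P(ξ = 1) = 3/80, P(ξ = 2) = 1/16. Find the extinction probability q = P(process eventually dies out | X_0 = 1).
q = 1

Mean offspring μ = 0·9/10 + 1·3/80 + 2·1/16 = 13/80 ≤ 1. For μ ≤ 1 with offspring not concentrated at 1, the Galton-Watson process goes extinct almost surely, so q = 1.
(Algebraic check: The pgf is f(s) = 9/10 + 3/80·s + 1/16·s². The extinction probability q is the smallest fixed point of f in [0, 1]. Setting s = f(s):
  1/16·s² + (3/80 − 1)·s + 9/10 = 0
  1/16·s² − (9/10 + 1/16)·s + 9/10 = 0
which factors as (s − 1)·(1/16·s − 9/10) = 0, giving roots s = 1 and s = (9/10)/(1/16) = 72/5. Since 72/5 ≥ 1, the smallest root in [0, 1] is s = 1.)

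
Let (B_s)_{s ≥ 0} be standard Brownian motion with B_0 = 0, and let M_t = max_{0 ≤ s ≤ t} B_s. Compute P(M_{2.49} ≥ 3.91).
P(M_{2.49} ≥ 3.91) = 2·P(B_{2.49} ≥ 3.91) = 2(1 − Φ(3.91/√2.49)) ≈ 0.0132

By the reflection principle for Brownian motion, P(M_t ≥ a) = 2 · P(B_t ≥ a) for a ≥ 0. Since B_t ~ N(0, t), P(B_t ≥ 3.91) = 1 − Φ(3.91/√t) = 1 − Φ(3.91/√2.49) = 1 − Φ(2.4779). So
  P(M_{2.49} ≥ 3.91) = 2(1 − Φ(2.4779)) ≈ 0.0132.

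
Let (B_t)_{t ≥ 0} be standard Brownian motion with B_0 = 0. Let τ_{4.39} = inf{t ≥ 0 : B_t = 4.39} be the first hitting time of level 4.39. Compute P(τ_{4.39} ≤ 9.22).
P(τ_{4.39} ≤ 9.22) = 2(1 − Φ(4.39/√9.22)) = 2(1 − Φ(1.4458)) ≈ 0.1482

By the reflection principle for standard BM, P(τ_b ≤ t) = 2 · P(B_t ≥ b). Since B_t ~ N(0, t), P(B_t ≥ 4.39) = 1 − Φ(4.39/√t) = 1 − Φ(4.39/√9.22) = 1 − Φ(1.4458) ≈ 0.07412. Doubling: P(τ_{4.39} ≤ 9.22) ≈ 2 · 0.07412 = 0.14824 ≈ 0.1482.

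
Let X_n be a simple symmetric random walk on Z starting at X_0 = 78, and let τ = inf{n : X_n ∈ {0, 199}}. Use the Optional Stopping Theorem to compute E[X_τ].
E[X_τ] = 78

X_n is a martingale and τ is a bounded-mean stopping time (indeed τ is finite a.s. with bounded expectation since the walk is in a bounded region). By the OST, E[X_τ] = E[X_0] = 78. Equivalently: E[X_τ] = 199 · P(hit 199 first) + 0 · P(hit 0 first) = 199 · (78/199) = 78.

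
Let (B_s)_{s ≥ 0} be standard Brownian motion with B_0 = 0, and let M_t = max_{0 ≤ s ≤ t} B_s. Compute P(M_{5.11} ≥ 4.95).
P(M_{5.11} ≥ 4.95) = 2·P(B_{5.11} ≥ 4.95) = 2(1 − Φ(4.95/√5.11)) ≈ 0.0285

By the reflection principle for Brownian motion, P(M_t ≥ a) = 2 · P(B_t ≥ a) for a ≥ 0. Since B_t ~ N(0, t), P(B_t ≥ 4.95) = 1 − Φ(4.95/√t) = 1 − Φ(4.95/√5.11) = 1 − Φ(2.1898). So
  P(M_{5.11} ≥ 4.95) = 2(1 − Φ(2.1898)) ≈ 0.0285.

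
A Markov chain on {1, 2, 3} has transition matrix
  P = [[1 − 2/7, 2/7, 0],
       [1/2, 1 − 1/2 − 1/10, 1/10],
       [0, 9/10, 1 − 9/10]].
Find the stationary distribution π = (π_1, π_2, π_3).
π = (63/103, 36/103, 4/103)

This is a birth-death chain on three states, which satisfies detailed balance: π_1 · P_{12} = π_2 · P_{21} and π_2 · P_{23} = π_3 · P_{32}.
From π_1 · 2/7 = π_2 · 1/2: π_2/π_1 = (2/7)/(1/2) = 4/7.
From π_2 · 1/10 = π_3 · 9/10: π_3/π_2 = (1/10)/(9/10) = 1/9.
Take π_1 proportional to 1; then unnormalized π = (1, 4/7, 4/63). Normalize by dividing by the sum 103/63:
  π = (63/103, 36/103, 4/103).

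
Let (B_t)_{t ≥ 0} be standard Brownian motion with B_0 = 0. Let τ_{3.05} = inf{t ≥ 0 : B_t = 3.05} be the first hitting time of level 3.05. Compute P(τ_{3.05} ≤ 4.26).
P(τ_{3.05} ≤ 4.26) = 2(1 − Φ(3.05/√4.26)) = 2(1 − Φ(1.4777)) ≈ 0.1395

By the reflection principle for standard BM, P(τ_b ≤ t) = 2 · P(B_t ≥ b). Since B_t ~ N(0, t), P(B_t ≥ 3.05) = 1 − Φ(3.05/√t) = 1 − Φ(3.05/√4.26) = 1 − Φ(1.4777) ≈ 0.06974. Doubling: P(τ_{3.05} ≤ 4.26) ≈ 2 · 0.06974 = 0.13948 ≈ 0.1395.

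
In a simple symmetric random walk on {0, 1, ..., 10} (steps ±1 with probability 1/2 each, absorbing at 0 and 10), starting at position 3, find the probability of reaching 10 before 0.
P(hit 10 before 0) = 3/10

Let u_k = P(hit 10 before 0 | start at k). Then u_0 = 0, u_10 = 1, and u_k = u_{k-1}/2 + u_{k+1}/2 for 1 ≤ k ≤ 9. This harmonic recurrence is solved by u_k = k/10, giving u_3 = 3/10.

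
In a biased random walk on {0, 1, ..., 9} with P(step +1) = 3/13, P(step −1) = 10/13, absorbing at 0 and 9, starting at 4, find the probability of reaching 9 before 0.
P(hit 9 before 0) = (1 − (10/3)^4) / (1 − (10/3)^9) = 344331/142854331

Let u_k denote P(reach 9 before 0 | start at k). Boundary: u_0 = 0, u_9 = 1. Recurrence: u_k = 3/13·u_{k+1} + 10/13·u_{k-1} for 1 ≤ k ≤ 8. Try u_k = A + B·r^k with r = q/p = (10/13)/(3/13) = 10/3. Substitution satisfies the recurrence; boundary conditions give:
  u_k = (1 − r^k) / (1 − r^N) = (1 − (10/3)^4) / (1 − (10/3)^9) = 344331/142854331.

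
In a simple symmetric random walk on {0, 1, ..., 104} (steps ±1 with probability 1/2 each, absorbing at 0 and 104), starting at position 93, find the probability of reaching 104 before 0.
P(hit 104 before 0) = 93/104

Let u_k = P(hit 104 before 0 | start at k). Then u_0 = 0, u_104 = 1, and u_k = u_{k-1}/2 + u_{k+1}/2 for 1 ≤ k ≤ 103. This harmonic recurrence is solved by u_k = k/104, giving u_93 = 93/104.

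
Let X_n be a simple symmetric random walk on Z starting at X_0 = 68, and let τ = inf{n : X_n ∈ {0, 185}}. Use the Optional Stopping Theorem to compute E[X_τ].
E[X_τ] = 68

X_n is a martingale and τ is a bounded-mean stopping time (indeed τ is finite a.s. with bounded expectation since the walk is in a bounded region). By the OST, E[X_τ] = E[X_0] = 68. Equivalently: E[X_τ] = 185 · P(hit 185 first) + 0 · P(hit 0 first) = 185 · (68/185) = 68.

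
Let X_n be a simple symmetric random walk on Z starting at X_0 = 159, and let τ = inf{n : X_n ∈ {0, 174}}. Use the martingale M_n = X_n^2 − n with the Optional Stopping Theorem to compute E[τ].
E[τ] = 2385

M_n = X_n^2 − n is a martingale (since E[X_{n+1}^2 | F_n] = X_n^2 + 1). By OST (τ has finite mean in a bounded region), E[M_τ] = E[M_0] = X_0^2 − 0 = 159^2 = 25281. Also E[M_τ] = E[X_τ^2] − E[τ]. The walk exits at 0 or 174, with P(hit 174 first) = 159/174, so E[X_τ^2] = 174^2 · 159/174 + 0 = 27666. Thus E[τ] = E[X_τ^2] − E[M_τ] = 27666 − 25281 = 2385 = 159(174 − 159) = 2385.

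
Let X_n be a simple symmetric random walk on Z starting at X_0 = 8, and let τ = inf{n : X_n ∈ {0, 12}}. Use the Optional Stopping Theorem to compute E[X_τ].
E[X_τ] = 8

X_n is a martingale and τ is a bounded-mean stopping time (indeed τ is finite a.s. with bounded expectation since the walk is in a bounded region). By the OST, E[X_τ] = E[X_0] = 8. Equivalently: E[X_τ] = 12 · P(hit 12 first) + 0 · P(hit 0 first) = 12 · (8/12) = 8.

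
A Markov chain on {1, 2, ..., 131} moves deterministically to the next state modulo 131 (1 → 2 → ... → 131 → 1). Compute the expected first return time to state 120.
E[T_120 | X_0 = 120] = 131

The chain cycles deterministically, so starting at state 120 it returns in exactly 131 steps. Equivalently, the stationary distribution is uniform π_j = 1/131 for every state j, so by Kac's formula E[T_120] = 1/π_120 = 131.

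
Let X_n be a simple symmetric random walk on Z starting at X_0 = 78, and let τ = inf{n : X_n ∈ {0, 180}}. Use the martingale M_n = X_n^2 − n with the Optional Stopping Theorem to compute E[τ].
E[τ] = 7956

M_n = X_n^2 − n is a martingale (since E[X_{n+1}^2 | F_n] = X_n^2 + 1). By OST (τ has finite mean in a bounded region), E[M_τ] = E[M_0] = X_0^2 − 0 = 78^2 = 6084. Also E[M_τ] = E[X_τ^2] − E[τ]. The walk exits at 0 or 180, with P(hit 180 first) = 78/180, so E[X_τ^2] = 180^2 · 78/180 + 0 = 14040. Thus E[τ] = E[X_τ^2] − E[M_τ] = 14040 − 6084 = 7956 = 78(180 − 78) = 7956.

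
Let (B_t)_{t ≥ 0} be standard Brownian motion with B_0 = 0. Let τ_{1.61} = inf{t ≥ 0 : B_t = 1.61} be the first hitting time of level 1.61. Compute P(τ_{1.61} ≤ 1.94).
P(τ_{1.61} ≤ 1.94) = 2(1 − Φ(1.61/√1.94)) = 2(1 − Φ(1.1559)) ≈ 0.2477

By the reflection principle for standard BM, P(τ_b ≤ t) = 2 · P(B_t ≥ b). Since B_t ~ N(0, t), P(B_t ≥ 1.61) = 1 − Φ(1.61/√t) = 1 − Φ(1.61/√1.94) = 1 − Φ(1.1559) ≈ 0.12386. Doubling: P(τ_{1.61} ≤ 1.94) ≈ 2 · 0.12386 = 0.24772 ≈ 0.2477.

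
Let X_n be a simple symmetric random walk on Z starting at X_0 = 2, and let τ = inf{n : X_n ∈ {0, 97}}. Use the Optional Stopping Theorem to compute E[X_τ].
E[X_τ] = 2

X_n is a martingale and τ is a bounded-mean stopping time (indeed τ is finite a.s. with bounded expectation since the walk is in a bounded region). By the OST, E[X_τ] = E[X_0] = 2. Equivalently: E[X_τ] = 97 · P(hit 97 first) + 0 · P(hit 0 first) = 97 · (2/97) = 2.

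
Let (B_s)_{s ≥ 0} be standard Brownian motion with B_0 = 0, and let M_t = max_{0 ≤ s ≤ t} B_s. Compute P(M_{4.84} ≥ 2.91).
P(M_{4.84} ≥ 2.91) = 2·P(B_{4.84} ≥ 2.91) = 2(1 − Φ(2.91/√4.84)) ≈ 0.1859

By the reflection principle for Brownian motion, P(M_t ≥ a) = 2 · P(B_t ≥ a) for a ≥ 0. Since B_t ~ N(0, t), P(B_t ≥ 2.91) = 1 − Φ(2.91/√t) = 1 − Φ(2.91/√4.84) = 1 − Φ(1.3227). So
  P(M_{4.84} ≥ 2.91) = 2(1 − Φ(1.3227)) ≈ 0.1859.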